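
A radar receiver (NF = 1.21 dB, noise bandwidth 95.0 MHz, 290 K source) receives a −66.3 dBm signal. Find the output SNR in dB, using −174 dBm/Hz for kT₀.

Noise floor: N = −174 + 10 log₁₀(B) + NF
10 log₁₀(9.50×10⁷) = 79.78 dB
N = −174 + 79.78 + 1.21 = −93.01 dBm
SNR = P_sig − N = −66.3 − (−93.01) = 26.71 dB → 26.7 dB

26.7 dB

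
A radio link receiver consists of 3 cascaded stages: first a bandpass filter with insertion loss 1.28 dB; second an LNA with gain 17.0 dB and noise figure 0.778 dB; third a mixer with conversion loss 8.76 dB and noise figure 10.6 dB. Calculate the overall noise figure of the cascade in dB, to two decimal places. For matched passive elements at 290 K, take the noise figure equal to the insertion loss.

Convert to linear (a loss of L dB is a gain of −L dB): F_i = 10^(NF_i/10), G_i = 10^(G_i,dB/10)
  Stage 1: F_1 = 10^(1.28/10) = 1.343, G_1 = 10^(−1.28/10) = 0.7447
  Stage 2: F_2 = 10^(0.778/10) = 1.196, G_2 = 10^(17.0/10) = 50.12
  Stage 3: F_3 = 10^(10.6/10) = 11.48, G_3 = 10^(−8.76/10) = 0.1330
Friis cascade:
  F = 1.343 + (1.196 − 1)/0.7447 + (11.48 − 1)/37.33 = 1.887
NF = 10 log₁₀(1.887) = 2.76 dB

2.76 dB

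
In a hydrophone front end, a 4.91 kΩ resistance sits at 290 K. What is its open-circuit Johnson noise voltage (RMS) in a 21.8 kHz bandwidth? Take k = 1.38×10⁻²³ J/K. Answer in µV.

1.31 µV

V_n = √(4kTRB)
4kTRB = 4 × 1.38×10⁻²³ × 290 × 4.91×10³ × 2.18×10⁴ = 1.71×10⁻¹² V²
V_n = √(1.71×10⁻¹²) = 1.31×10⁻⁶ V = 1.31 µV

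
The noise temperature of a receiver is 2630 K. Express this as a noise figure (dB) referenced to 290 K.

F = 1 + T_e/T₀ = 1 + 2630/290 = 10.069
NF = 10 log₁₀(10.069) = 10.03 dB

10.03 dB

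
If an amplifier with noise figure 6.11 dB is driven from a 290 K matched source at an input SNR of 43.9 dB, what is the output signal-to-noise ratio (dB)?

37.79 dB

By definition F = SNR_in/SNR_out, so in dB: SNR_out = SNR_in − NF
SNR_out = 43.9 − 6.11 = 37.79 dB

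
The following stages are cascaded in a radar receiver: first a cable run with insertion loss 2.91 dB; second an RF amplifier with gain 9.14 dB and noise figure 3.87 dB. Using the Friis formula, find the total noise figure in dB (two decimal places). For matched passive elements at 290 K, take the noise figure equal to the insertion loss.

Convert to linear (a loss of L dB is a gain of −L dB): F_i = 10^(NF_i/10), G_i = 10^(G_i,dB/10)
  Stage 1: F_1 = 10^(2.91/10) = 1.954, G_1 = 10^(−2.91/10) = 0.5117
  Stage 2: F_2 = 10^(3.87/10) = 2.438, G_2 = 10^(9.14/10) = 8.204
Friis cascade:
  F = 1.954 + (2.438 − 1)/0.5117 = 4.764
NF = 10 log₁₀(4.764) = 6.78 dB

6.78 dB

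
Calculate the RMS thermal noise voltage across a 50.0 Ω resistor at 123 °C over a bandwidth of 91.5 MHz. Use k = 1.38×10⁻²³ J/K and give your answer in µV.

T = 123 °C + 273.15 = 396.15 K
V_n = √(4kTRB)
4kTRB = 4 × 1.38×10⁻²³ × 396.15 × 5.00×10¹ × 9.15×10⁷ = 1.00×10⁻¹⁰ V²
V_n = √(1.00×10⁻¹⁰) = 1.00×10⁻⁵ V = 10.0 µV

10.0 µV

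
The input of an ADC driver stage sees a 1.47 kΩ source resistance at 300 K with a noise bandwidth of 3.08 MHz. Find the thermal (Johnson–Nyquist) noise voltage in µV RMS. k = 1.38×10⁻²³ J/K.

8.66 µV

V_n = √(4kTRB)
4kTRB = 4 × 1.38×10⁻²³ × 300 × 1.47×10³ × 3.08×10⁶ = 7.50×10⁻¹¹ V²
V_n = √(7.50×10⁻¹¹) = 8.66×10⁻⁶ V = 8.66 µV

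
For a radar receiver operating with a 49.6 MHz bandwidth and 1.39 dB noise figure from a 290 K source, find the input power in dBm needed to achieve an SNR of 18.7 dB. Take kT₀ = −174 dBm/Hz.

−77.0 dBm

Sensitivity = −174 + 10 log₁₀(B) + NF + SNR_min
= −174 + 76.95 + 1.39 + 18.7
= −76.96 dBm → −77.0 dBm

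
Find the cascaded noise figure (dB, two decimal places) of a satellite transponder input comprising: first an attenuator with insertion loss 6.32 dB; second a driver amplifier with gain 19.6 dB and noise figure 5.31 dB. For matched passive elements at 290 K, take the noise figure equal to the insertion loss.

Convert to linear (a loss of L dB is a gain of −L dB): F_i = 10^(NF_i/10), G_i = 10^(G_i,dB/10)
  Stage 1: F_1 = 10^(6.32/10) = 4.285, G_1 = 10^(−6.32/10) = 0.2333
  Stage 2: F_2 = 10^(5.31/10) = 3.396, G_2 = 10^(19.6/10) = 91.20
Friis cascade:
  F = 4.285 + (3.396 − 1)/0.2333 = 14.55
NF = 10 log₁₀(14.55) = 11.63 dB

11.63 dB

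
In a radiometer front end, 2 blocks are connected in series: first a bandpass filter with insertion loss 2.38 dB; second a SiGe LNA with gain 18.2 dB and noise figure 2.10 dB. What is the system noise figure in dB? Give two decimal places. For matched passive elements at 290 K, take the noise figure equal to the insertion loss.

4.48 dB

Convert to linear (a loss of L dB is a gain of −L dB): F_i = 10^(NF_i/10), G_i = 10^(G_i,dB/10)
  Stage 1: F_1 = 10^(2.38/10) = 1.730, G_1 = 10^(−2.38/10) = 0.5781
  Stage 2: F_2 = 10^(2.10/10) = 1.622, G_2 = 10^(18.2/10) = 66.07
Friis cascade:
  F = 1.730 + (1.622 − 1)/0.5781 = 2.805
NF = 10 log₁₀(2.805) = 4.48 dB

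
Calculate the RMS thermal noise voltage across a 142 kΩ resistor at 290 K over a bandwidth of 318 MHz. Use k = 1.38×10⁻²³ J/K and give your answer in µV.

V_n = √(4kTRB)
4kTRB = 4 × 1.38×10⁻²³ × 290 × 1.42×10⁵ × 3.18×10⁸ = 7.23×10⁻⁷ V²
V_n = √(7.23×10⁻⁷) = 8.50×10⁻⁴ V = 850 µV

850 µV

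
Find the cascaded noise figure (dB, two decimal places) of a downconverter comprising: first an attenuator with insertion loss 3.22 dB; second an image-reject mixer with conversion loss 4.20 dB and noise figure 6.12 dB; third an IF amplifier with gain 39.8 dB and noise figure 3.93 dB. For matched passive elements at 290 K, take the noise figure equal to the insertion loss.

12.23 dB

Convert to linear (a loss of L dB is a gain of −L dB): F_i = 10^(NF_i/10), G_i = 10^(G_i,dB/10)
  Stage 1: F_1 = 10^(3.22/10) = 2.099, G_1 = 10^(−3.22/10) = 0.4764
  Stage 2: F_2 = 10^(6.12/10) = 4.093, G_2 = 10^(−4.20/10) = 0.3802
  Stage 3: F_3 = 10^(3.93/10) = 2.472, G_3 = 10^(39.8/10) = 9550
Friis cascade:
  F = 2.099 + (4.093 − 1)/0.4764 + (2.472 − 1)/0.1811 = 16.72
NF = 10 log₁₀(16.72) = 12.23 dB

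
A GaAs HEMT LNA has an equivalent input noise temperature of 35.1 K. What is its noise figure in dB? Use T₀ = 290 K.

F = 1 + T_e/T₀ = 1 + 35.1/290 = 1.12103
NF = 10 log₁₀(1.12103) = 0.496 dB

0.496 dB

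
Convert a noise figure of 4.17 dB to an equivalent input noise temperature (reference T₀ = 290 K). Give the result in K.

F = 10^(4.17/10) = 2.61216
T_e = (F − 1)·T₀ = (2.61216 − 1) × 290 = 468 K

468 K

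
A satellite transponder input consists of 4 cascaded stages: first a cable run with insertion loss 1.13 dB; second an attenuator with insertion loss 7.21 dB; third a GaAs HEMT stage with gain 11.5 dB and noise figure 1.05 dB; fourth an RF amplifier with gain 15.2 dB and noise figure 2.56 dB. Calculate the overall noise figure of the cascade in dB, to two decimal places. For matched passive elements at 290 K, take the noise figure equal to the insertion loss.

Convert to linear (a loss of L dB is a gain of −L dB): F_i = 10^(NF_i/10), G_i = 10^(G_i,dB/10)
  Stage 1: F_1 = 10^(1.13/10) = 1.297, G_1 = 10^(−1.13/10) = 0.7709
  Stage 2: F_2 = 10^(7.21/10) = 5.260, G_2 = 10^(−7.21/10) = 0.1901
  Stage 3: F_3 = 10^(1.05/10) = 1.274, G_3 = 10^(11.5/10) = 14.13
  Stage 4: F_4 = 10^(2.56/10) = 1.803, G_4 = 10^(15.2/10) = 33.11
Friis cascade:
  F = 1.297 + (5.260 − 1)/0.7709 + (1.274 − 1)/0.1466 + (1.803 − 1)/2.070 = 9.078
NF = 10 log₁₀(9.078) = 9.58 dB

9.58 dB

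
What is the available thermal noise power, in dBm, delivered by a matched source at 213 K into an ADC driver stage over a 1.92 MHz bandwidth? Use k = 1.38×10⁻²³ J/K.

−112.5 dBm

P_n = kTB = 1.38×10⁻²³ × 213 × 1.92×10⁶ = 5.64×10⁻¹⁵ W
In dBm: 10 log₁₀(5.64×10⁻¹⁵ / 10⁻³) = −112.5 dBm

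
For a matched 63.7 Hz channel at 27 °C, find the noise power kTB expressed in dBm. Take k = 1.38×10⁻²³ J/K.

−155.8 dBm

T = 27 °C + 273.15 = 300.15 K
P_n = kTB = 1.38×10⁻²³ × 300.15 × 6.37×10¹ = 2.64×10⁻¹⁹ W
In dBm: 10 log₁₀(2.64×10⁻¹⁹ / 10⁻³) = −155.8 dBm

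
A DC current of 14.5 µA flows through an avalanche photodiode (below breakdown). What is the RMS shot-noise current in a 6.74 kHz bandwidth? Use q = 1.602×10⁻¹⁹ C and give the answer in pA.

I_n = √(2qI·B)
2qI·B = 2 × 1.602×10⁻¹⁹ × 1.45×10⁻⁵ × 6.74×10³ = 3.13×10⁻²⁰ A²
I_n = √(3.13×10⁻²⁰) = 1.77×10⁻¹⁰ A = 177 pA

177 pA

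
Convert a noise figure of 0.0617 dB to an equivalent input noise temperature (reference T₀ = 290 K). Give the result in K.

F = 10^(0.0617/10) = 1.01431
T_e = (F − 1)·T₀ = (1.01431 − 1) × 290 = 4.15 K

4.15 K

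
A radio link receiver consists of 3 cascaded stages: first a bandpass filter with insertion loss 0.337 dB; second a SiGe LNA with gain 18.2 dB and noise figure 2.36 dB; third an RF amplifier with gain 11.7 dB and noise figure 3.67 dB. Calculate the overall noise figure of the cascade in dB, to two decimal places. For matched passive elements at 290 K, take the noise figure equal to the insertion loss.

2.75 dB

Convert to linear (a loss of L dB is a gain of −L dB): F_i = 10^(NF_i/10), G_i = 10^(G_i,dB/10)
  Stage 1: F_1 = 10^(0.337/10) = 1.081, G_1 = 10^(−0.337/10) = 0.9253
  Stage 2: F_2 = 10^(2.36/10) = 1.722, G_2 = 10^(18.2/10) = 66.07
  Stage 3: F_3 = 10^(3.67/10) = 2.328, G_3 = 10^(11.7/10) = 14.79
Friis cascade:
  F = 1.081 + (1.722 − 1)/0.9253 + (2.328 − 1)/61.14 = 1.883
NF = 10 log₁₀(1.883) = 2.75 dB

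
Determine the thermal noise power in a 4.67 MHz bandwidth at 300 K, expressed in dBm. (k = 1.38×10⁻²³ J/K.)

P_n = kTB = 1.38×10⁻²³ × 300 × 4.67×10⁶ = 1.93×10⁻¹⁴ W
In dBm: 10 log₁₀(1.93×10⁻¹⁴ / 10⁻³) = −107.1 dBm

−107.1 dBm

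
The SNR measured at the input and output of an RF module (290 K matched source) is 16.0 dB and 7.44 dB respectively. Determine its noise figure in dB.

NF (dB) = SNR_in(dB) − SNR_out(dB) when the source is at T₀
NF = 16.0 − 7.44 = 8.56 dB

8.56 dB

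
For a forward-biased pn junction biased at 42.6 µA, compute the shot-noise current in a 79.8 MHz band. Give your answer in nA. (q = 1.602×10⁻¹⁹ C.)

I_n = √(2qI·B)
2qI·B = 2 × 1.602×10⁻¹⁹ × 4.26×10⁻⁵ × 7.98×10⁷ = 1.09×10⁻¹⁵ A²
I_n = √(1.09×10⁻¹⁵) = 3.30×10⁻⁸ A = 33.0 nA

33.0 nA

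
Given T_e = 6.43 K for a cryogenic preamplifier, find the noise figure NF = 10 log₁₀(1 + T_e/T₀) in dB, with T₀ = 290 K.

F = 1 + T_e/T₀ = 1 + 6.43/290 = 1.02217
NF = 10 log₁₀(1.02217) = 0.095 dB

0.095 dB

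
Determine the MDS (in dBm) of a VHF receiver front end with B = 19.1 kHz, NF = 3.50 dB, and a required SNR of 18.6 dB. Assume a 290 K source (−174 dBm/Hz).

−109.1 dBm

Sensitivity = −174 + 10 log₁₀(B) + NF + SNR_min
= −174 + 42.81 + 3.50 + 18.6
= −109.09 dBm → −109.1 dBm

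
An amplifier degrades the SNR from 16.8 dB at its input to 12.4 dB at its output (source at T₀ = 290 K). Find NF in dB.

4.4 dB

NF (dB) = SNR_in(dB) − SNR_out(dB) when the source is at T₀
NF = 16.8 − 12.4 = 4.4 dB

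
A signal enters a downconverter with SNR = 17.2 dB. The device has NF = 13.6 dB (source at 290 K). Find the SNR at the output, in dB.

3.6 dB

By definition F = SNR_in/SNR_out, so in dB: SNR_out = SNR_in − NF
SNR_out = 17.2 − 13.6 = 3.6 dB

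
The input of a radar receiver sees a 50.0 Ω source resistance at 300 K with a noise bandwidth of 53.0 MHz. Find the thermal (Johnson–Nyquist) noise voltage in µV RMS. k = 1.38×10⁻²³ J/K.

6.62 µV

V_n = √(4kTRB)
4kTRB = 4 × 1.38×10⁻²³ × 300 × 5.00×10¹ × 5.30×10⁷ = 4.39×10⁻¹¹ V²
V_n = √(4.39×10⁻¹¹) = 6.62×10⁻⁶ V = 6.62 µV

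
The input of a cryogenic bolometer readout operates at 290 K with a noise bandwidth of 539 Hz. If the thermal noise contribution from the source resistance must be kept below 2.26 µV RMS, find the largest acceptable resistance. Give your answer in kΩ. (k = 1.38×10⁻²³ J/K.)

Johnson–Nyquist: V_n = √(4kTRB) ⇒ R = V_n² / (4kTB)
4kTB = 4 × 1.38×10⁻²³ × 290 × 5.39×10² = 8.63×10⁻¹⁸
R = (2.26×10⁻⁶)² / 8.63×10⁻¹⁸ = 5.92×10⁵ Ω = 592 kΩ

592 kΩ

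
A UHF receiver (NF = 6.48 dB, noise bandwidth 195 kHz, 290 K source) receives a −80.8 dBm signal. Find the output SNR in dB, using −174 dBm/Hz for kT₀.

33.8 dB

Noise floor: N = −174 + 10 log₁₀(B) + NF
10 log₁₀(1.95×10⁵) = 52.9 dB
N = −174 + 52.9 + 6.48 = −114.62 dBm
SNR = P_sig − N = −80.8 − (−114.62) = 33.82 dB → 33.8 dB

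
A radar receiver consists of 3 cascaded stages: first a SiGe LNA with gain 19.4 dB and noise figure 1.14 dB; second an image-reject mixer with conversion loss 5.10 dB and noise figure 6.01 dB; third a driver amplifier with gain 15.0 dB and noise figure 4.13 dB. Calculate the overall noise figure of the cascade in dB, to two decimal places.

Convert to linear (a loss of L dB is a gain of −L dB): F_i = 10^(NF_i/10), G_i = 10^(G_i,dB/10)
  Stage 1: F_1 = 10^(1.14/10) = 1.300, G_1 = 10^(19.4/10) = 87.10
  Stage 2: F_2 = 10^(6.01/10) = 3.990, G_2 = 10^(−5.10/10) = 0.3090
  Stage 3: F_3 = 10^(4.13/10) = 2.588, G_3 = 10^(15.0/10) = 31.62
Friis cascade:
  F = 1.300 + (3.990 − 1)/87.10 + (2.588 − 1)/26.92 = 1.394
NF = 10 log₁₀(1.394) = 1.44 dB

1.44 dB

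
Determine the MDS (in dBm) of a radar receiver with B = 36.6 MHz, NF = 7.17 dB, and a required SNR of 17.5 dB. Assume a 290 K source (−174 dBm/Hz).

−73.7 dBm

Sensitivity = −174 + 10 log₁₀(B) + NF + SNR_min
= −174 + 75.63 + 7.17 + 17.5
= −73.70 dBm → −73.7 dBm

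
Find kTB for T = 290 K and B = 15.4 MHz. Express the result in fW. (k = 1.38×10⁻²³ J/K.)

61.6 fW

P_n = kTB = 1.38×10⁻²³ × 290 × 1.54×10⁷ = 6.16×10⁻¹⁴ W = 61.6 fW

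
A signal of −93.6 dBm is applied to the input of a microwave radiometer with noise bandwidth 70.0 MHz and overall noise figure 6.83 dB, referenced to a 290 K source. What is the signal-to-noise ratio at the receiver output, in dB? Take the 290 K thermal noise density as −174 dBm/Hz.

−4.9 dB

Noise floor: N = −174 + 10 log₁₀(B) + NF
10 log₁₀(7.00×10⁷) = 78.45 dB
N = −174 + 78.45 + 6.83 = −88.72 dBm
SNR = P_sig − N = −93.6 − (−88.72) = −4.88 dB → −4.9 dB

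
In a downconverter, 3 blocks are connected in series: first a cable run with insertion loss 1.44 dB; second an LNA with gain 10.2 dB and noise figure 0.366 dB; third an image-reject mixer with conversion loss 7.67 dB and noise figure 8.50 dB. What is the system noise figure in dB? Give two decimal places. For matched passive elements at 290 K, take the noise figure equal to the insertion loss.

Convert to linear (a loss of L dB is a gain of −L dB): F_i = 10^(NF_i/10), G_i = 10^(G_i,dB/10)
  Stage 1: F_1 = 10^(1.44/10) = 1.393, G_1 = 10^(−1.44/10) = 0.7178
  Stage 2: F_2 = 10^(0.366/10) = 1.088, G_2 = 10^(10.2/10) = 10.47
  Stage 3: F_3 = 10^(8.50/10) = 7.079, G_3 = 10^(−7.67/10) = 0.1710
Friis cascade:
  F = 1.393 + (1.088 − 1)/0.7178 + (7.079 − 1)/7.516 = 2.324
NF = 10 log₁₀(2.324) = 3.66 dB

3.66 dB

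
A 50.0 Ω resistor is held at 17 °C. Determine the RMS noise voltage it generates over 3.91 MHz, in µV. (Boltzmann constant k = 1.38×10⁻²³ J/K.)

1.77 µV

T = 17 °C + 273.15 = 290.15 K
V_n = √(4kTRB)
4kTRB = 4 × 1.38×10⁻²³ × 290.15 × 5.00×10¹ × 3.91×10⁶ = 3.13×10⁻¹² V²
V_n = √(3.13×10⁻¹²) = 1.77×10⁻⁶ V = 1.77 µV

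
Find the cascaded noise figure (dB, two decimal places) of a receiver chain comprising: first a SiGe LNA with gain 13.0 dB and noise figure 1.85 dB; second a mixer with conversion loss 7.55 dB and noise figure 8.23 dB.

Convert to linear (a loss of L dB is a gain of −L dB): F_i = 10^(NF_i/10), G_i = 10^(G_i,dB/10)
  Stage 1: F_1 = 10^(1.85/10) = 1.531, G_1 = 10^(13.0/10) = 19.95
  Stage 2: F_2 = 10^(8.23/10) = 6.653, G_2 = 10^(−7.55/10) = 0.1758
Friis cascade:
  F = 1.531 + (6.653 − 1)/19.95 = 1.814
NF = 10 log₁₀(1.814) = 2.59 dB

2.59 dB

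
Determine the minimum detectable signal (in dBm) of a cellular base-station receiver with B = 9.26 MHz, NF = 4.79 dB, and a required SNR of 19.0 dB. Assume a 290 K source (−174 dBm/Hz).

−80.5 dBm

Sensitivity = −174 + 10 log₁₀(B) + NF + SNR_min
= −174 + 69.67 + 4.79 + 19.0
= −80.54 dBm → −80.5 dBm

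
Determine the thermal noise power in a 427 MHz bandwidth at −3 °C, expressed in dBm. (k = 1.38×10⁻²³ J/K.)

−88.0 dBm

T = −3 °C + 273.15 = 270.15 K
P_n = kTB = 1.38×10⁻²³ × 270.15 × 4.27×10⁸ = 1.59×10⁻¹² W
In dBm: 10 log₁₀(1.59×10⁻¹² / 10⁻³) = −88.0 dBm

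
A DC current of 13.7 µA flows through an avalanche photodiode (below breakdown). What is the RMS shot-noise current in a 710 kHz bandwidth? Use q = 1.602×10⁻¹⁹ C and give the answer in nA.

1.77 nA

I_n = √(2qI·B)
2qI·B = 2 × 1.602×10⁻¹⁹ × 1.37×10⁻⁵ × 7.10×10⁵ = 3.12×10⁻¹⁸ A²
I_n = √(3.12×10⁻¹⁸) = 1.77×10⁻⁹ A = 1.77 nA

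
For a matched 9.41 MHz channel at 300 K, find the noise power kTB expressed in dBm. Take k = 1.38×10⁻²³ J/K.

P_n = kTB = 1.38×10⁻²³ × 300 × 9.41×10⁶ = 3.90×10⁻¹⁴ W
In dBm: 10 log₁₀(3.90×10⁻¹⁴ / 10⁻³) = −104.1 dBm

−104.1 dBm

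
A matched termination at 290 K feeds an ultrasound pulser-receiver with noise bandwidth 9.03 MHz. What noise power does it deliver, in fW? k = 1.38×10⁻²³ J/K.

P_n = kTB = 1.38×10⁻²³ × 290 × 9.03×10⁶ = 3.61×10⁻¹⁴ W = 36.1 fW

36.1 fW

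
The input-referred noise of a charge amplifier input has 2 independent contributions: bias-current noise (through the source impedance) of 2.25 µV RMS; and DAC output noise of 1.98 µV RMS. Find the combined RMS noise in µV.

Uncorrelated sources add in power (mean-square): V_tot = √(ΣV_i²)
V_tot = √[(2.25×10⁻⁶)² + (1.98×10⁻⁶)²] = 3.00×10⁻⁶ V = 3.00 µV

3.00 µV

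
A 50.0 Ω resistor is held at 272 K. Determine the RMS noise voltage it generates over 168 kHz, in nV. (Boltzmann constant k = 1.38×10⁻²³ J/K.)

355 nV

V_n = √(4kTRB)
4kTRB = 4 × 1.38×10⁻²³ × 272 × 5.00×10¹ × 1.68×10⁵ = 1.26×10⁻¹³ V²
V_n = √(1.26×10⁻¹³) = 3.55×10⁻⁷ V = 355 nV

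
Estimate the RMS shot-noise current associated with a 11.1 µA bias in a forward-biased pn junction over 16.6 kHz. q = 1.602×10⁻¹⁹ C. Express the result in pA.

I_n = √(2qI·B)
2qI·B = 2 × 1.602×10⁻¹⁹ × 1.11×10⁻⁵ × 1.66×10⁴ = 5.90×10⁻²⁰ A²
I_n = √(5.90×10⁻²⁰) = 2.43×10⁻¹⁰ A = 243 pA

243 pA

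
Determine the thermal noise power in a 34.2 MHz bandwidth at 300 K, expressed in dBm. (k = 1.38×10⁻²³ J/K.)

P_n = kTB = 1.38×10⁻²³ × 300 × 3.42×10⁷ = 1.42×10⁻¹³ W
In dBm: 10 log₁₀(1.42×10⁻¹³ / 10⁻³) = −98.5 dBm

−98.5 dBm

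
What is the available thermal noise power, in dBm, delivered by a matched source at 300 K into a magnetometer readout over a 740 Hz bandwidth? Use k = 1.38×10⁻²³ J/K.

P_n = kTB = 1.38×10⁻²³ × 300 × 7.40×10² = 3.06×10⁻¹⁸ W
In dBm: 10 log₁₀(3.06×10⁻¹⁸ / 10⁻³) = −145.1 dBm

−145.1 dBm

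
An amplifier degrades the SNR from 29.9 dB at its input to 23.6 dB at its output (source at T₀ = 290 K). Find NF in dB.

6.3 dB

NF (dB) = SNR_in(dB) − SNR_out(dB) when the source is at T₀
NF = 29.9 − 23.6 = 6.3 dB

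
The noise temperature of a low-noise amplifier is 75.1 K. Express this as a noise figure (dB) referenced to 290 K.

F = 1 + T_e/T₀ = 1 + 75.1/290 = 1.25897
NF = 10 log₁₀(1.25897) = 1.00 dB

1.00 dB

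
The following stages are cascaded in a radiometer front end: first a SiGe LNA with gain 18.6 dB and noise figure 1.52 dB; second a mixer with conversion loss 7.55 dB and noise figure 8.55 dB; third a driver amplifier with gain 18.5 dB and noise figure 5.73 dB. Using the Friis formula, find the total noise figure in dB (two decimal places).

Convert to linear (a loss of L dB is a gain of −L dB): F_i = 10^(NF_i/10), G_i = 10^(G_i,dB/10)
  Stage 1: F_1 = 10^(1.52/10) = 1.419, G_1 = 10^(18.6/10) = 72.44
  Stage 2: F_2 = 10^(8.55/10) = 7.161, G_2 = 10^(−7.55/10) = 0.1758
  Stage 3: F_3 = 10^(5.73/10) = 3.741, G_3 = 10^(18.5/10) = 70.79
Friis cascade:
  F = 1.419 + (7.161 − 1)/72.44 + (3.741 − 1)/12.74 = 1.719
NF = 10 log₁₀(1.719) = 2.35 dB

2.35 dB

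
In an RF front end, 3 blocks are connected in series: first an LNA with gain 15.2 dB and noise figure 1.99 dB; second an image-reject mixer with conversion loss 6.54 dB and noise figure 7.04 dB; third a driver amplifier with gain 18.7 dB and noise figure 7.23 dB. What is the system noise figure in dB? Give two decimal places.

Convert to linear (a loss of L dB is a gain of −L dB): F_i = 10^(NF_i/10), G_i = 10^(G_i,dB/10)
  Stage 1: F_1 = 10^(1.99/10) = 1.581, G_1 = 10^(15.2/10) = 33.11
  Stage 2: F_2 = 10^(7.04/10) = 5.058, G_2 = 10^(−6.54/10) = 0.2218
  Stage 3: F_3 = 10^(7.23/10) = 5.284, G_3 = 10^(18.7/10) = 74.13
Friis cascade:
  F = 1.581 + (5.058 − 1)/33.11 + (5.284 − 1)/7.345 = 2.287
NF = 10 log₁₀(2.287) = 3.59 dB

3.59 dB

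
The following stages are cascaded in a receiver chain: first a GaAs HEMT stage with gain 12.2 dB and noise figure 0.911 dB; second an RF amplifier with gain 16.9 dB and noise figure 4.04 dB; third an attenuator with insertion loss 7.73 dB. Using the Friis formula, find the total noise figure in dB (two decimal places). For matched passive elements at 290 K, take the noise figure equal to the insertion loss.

Convert to linear (a loss of L dB is a gain of −L dB): F_i = 10^(NF_i/10), G_i = 10^(G_i,dB/10)
  Stage 1: F_1 = 10^(0.911/10) = 1.233, G_1 = 10^(12.2/10) = 16.60
  Stage 2: F_2 = 10^(4.04/10) = 2.535, G_2 = 10^(16.9/10) = 48.98
  Stage 3: F_3 = 10^(7.73/10) = 5.929, G_3 = 10^(−7.73/10) = 0.1687
Friis cascade:
  F = 1.233 + (2.535 − 1)/16.60 + (5.929 − 1)/812.8 = 1.332
NF = 10 log₁₀(1.332) = 1.24 dB

1.24 dB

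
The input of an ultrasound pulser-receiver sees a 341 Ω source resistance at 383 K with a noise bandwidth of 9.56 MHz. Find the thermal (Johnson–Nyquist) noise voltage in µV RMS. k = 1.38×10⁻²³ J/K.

8.30 µV

V_n = √(4kTRB)
4kTRB = 4 × 1.38×10⁻²³ × 383 × 3.41×10² × 9.56×10⁶ = 6.89×10⁻¹¹ V²
V_n = √(6.89×10⁻¹¹) = 8.30×10⁻⁶ V = 8.30 µV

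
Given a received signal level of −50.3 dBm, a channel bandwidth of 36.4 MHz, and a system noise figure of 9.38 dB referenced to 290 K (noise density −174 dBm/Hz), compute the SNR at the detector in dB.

Noise floor: N = −174 + 10 log₁₀(B) + NF
10 log₁₀(3.64×10⁷) = 75.61 dB
N = −174 + 75.61 + 9.38 = −89.01 dBm
SNR = P_sig − N = −50.3 − (−89.01) = 38.71 dB → 38.7 dB

38.7 dB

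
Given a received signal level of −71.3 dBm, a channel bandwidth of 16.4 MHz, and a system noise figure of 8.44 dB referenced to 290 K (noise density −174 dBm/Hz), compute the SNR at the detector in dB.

Noise floor: N = −174 + 10 log₁₀(B) + NF
10 log₁₀(1.64×10⁷) = 72.15 dB
N = −174 + 72.15 + 8.44 = −93.41 dBm
SNR = P_sig − N = −71.3 − (−93.41) = 22.11 dB → 22.1 dB

22.1 dB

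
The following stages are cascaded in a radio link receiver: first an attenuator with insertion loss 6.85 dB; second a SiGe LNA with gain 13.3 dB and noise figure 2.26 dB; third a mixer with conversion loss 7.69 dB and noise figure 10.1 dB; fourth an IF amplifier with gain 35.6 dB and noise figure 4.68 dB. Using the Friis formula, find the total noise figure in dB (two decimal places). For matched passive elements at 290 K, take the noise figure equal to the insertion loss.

11.08 dB

Convert to linear (a loss of L dB is a gain of −L dB): F_i = 10^(NF_i/10), G_i = 10^(G_i,dB/10)
  Stage 1: F_1 = 10^(6.85/10) = 4.842, G_1 = 10^(−6.85/10) = 0.2065
  Stage 2: F_2 = 10^(2.26/10) = 1.683, G_2 = 10^(13.3/10) = 21.38
  Stage 3: F_3 = 10^(10.1/10) = 10.23, G_3 = 10^(−7.69/10) = 0.1702
  Stage 4: F_4 = 10^(4.68/10) = 2.938, G_4 = 10^(35.6/10) = 3631
Friis cascade:
  F = 4.842 + (1.683 − 1)/0.2065 + (10.23 − 1)/4.416 + (2.938 − 1)/0.7516 = 12.82
NF = 10 log₁₀(12.82) = 11.08 dB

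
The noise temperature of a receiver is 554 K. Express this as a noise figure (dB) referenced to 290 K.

F = 1 + T_e/T₀ = 1 + 554/290 = 2.91034
NF = 10 log₁₀(2.91034) = 4.64 dB

4.64 dB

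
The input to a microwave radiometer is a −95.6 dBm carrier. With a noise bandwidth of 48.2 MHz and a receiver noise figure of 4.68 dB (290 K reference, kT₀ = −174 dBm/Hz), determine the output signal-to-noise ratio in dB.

Noise floor: N = −174 + 10 log₁₀(B) + NF
10 log₁₀(4.82×10⁷) = 76.83 dB
N = −174 + 76.83 + 4.68 = −92.49 dBm
SNR = P_sig − N = −95.6 − (−92.49) = −3.11 dB → −3.1 dB

−3.1 dB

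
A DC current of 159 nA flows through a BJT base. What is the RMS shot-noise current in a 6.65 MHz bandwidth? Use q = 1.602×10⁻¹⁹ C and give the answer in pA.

582 pA

I_n = √(2qI·B)
2qI·B = 2 × 1.602×10⁻¹⁹ × 1.59×10⁻⁷ × 6.65×10⁶ = 3.39×10⁻¹⁹ A²
I_n = √(3.39×10⁻¹⁹) = 5.82×10⁻¹⁰ A = 582 pA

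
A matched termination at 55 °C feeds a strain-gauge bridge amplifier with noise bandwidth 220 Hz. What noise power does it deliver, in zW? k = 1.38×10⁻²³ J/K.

996 zW

T = 55 °C + 273.15 = 328.15 K
P_n = kTB = 1.38×10⁻²³ × 328.15 × 2.20×10² = 9.96×10⁻¹⁹ W = 996 zW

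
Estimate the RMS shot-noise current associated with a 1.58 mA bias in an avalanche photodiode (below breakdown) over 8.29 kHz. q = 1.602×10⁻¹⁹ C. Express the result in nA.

2.05 nA

I_n = √(2qI·B)
2qI·B = 2 × 1.602×10⁻¹⁹ × 1.58×10⁻³ × 8.29×10³ = 4.20×10⁻¹⁸ A²
I_n = √(4.20×10⁻¹⁸) = 2.05×10⁻⁹ A = 2.05 nA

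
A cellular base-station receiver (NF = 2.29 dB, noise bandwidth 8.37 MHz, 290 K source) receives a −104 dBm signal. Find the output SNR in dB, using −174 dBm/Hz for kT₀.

Noise floor: N = −174 + 10 log₁₀(B) + NF
10 log₁₀(8.37×10⁶) = 69.23 dB
N = −174 + 69.23 + 2.29 = −102.48 dBm
SNR = P_sig − N = −104 − (−102.48) = −1.52 dB → −1.5 dB

−1.5 dB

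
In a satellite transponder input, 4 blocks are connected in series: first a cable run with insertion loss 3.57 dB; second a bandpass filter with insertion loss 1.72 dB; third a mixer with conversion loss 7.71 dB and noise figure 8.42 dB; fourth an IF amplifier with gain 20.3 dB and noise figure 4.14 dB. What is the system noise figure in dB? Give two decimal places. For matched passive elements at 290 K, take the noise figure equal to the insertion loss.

17.43 dB

Convert to linear (a loss of L dB is a gain of −L dB): F_i = 10^(NF_i/10), G_i = 10^(G_i,dB/10)
  Stage 1: F_1 = 10^(3.57/10) = 2.275, G_1 = 10^(−3.57/10) = 0.4395
  Stage 2: F_2 = 10^(1.72/10) = 1.486, G_2 = 10^(−1.72/10) = 0.6730
  Stage 3: F_3 = 10^(8.42/10) = 6.950, G_3 = 10^(−7.71/10) = 0.1694
  Stage 4: F_4 = 10^(4.14/10) = 2.594, G_4 = 10^(20.3/10) = 107.2
Friis cascade:
  F = 2.275 + (1.486 − 1)/0.4395 + (6.950 − 1)/0.2958 + (2.594 − 1)/0.05012 = 55.30
NF = 10 log₁₀(55.30) = 17.43 dB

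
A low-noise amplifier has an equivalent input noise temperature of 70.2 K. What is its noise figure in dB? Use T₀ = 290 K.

0.941 dB

F = 1 + T_e/T₀ = 1 + 70.2/290 = 1.24207
NF = 10 log₁₀(1.24207) = 0.941 dB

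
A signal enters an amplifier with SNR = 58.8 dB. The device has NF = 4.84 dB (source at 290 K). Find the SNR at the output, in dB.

53.96 dB

By definition F = SNR_in/SNR_out, so in dB: SNR_out = SNR_in − NF
SNR_out = 58.8 − 4.84 = 53.96 dB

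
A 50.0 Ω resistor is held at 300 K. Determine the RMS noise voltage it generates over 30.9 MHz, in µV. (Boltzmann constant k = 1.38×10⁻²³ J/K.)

V_n = √(4kTRB)
4kTRB = 4 × 1.38×10⁻²³ × 300 × 5.00×10¹ × 3.09×10⁷ = 2.56×10⁻¹¹ V²
V_n = √(2.56×10⁻¹¹) = 5.06×10⁻⁶ V = 5.06 µV

5.06 µV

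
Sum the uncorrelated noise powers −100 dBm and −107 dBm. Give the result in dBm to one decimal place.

Convert to linear, add, convert back:
P₁ = 1.00×10⁻¹³ W, P₂ = 2.00×10⁻¹⁴ W
P_tot = 1.20×10⁻¹³ W → 10 log₁₀(P_tot / 10⁻³) = −99.2 dBm

−99.2 dBm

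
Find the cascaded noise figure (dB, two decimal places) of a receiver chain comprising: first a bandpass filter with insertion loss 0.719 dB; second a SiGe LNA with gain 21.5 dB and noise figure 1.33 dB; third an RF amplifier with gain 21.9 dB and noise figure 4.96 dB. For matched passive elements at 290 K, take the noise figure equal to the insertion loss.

Convert to linear (a loss of L dB is a gain of −L dB): F_i = 10^(NF_i/10), G_i = 10^(G_i,dB/10)
  Stage 1: F_1 = 10^(0.719/10) = 1.180, G_1 = 10^(−0.719/10) = 0.8474
  Stage 2: F_2 = 10^(1.33/10) = 1.358, G_2 = 10^(21.5/10) = 141.3
  Stage 3: F_3 = 10^(4.96/10) = 3.133, G_3 = 10^(21.9/10) = 154.9
Friis cascade:
  F = 1.180 + (1.358 − 1)/0.8474 + (3.133 − 1)/119.7 = 1.621
NF = 10 log₁₀(1.621) = 2.10 dB

2.10 dB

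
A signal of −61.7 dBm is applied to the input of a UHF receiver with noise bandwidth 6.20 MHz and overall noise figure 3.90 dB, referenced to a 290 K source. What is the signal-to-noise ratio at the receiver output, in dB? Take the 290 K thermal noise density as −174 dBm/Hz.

Noise floor: N = −174 + 10 log₁₀(B) + NF
10 log₁₀(6.20×10⁶) = 67.92 dB
N = −174 + 67.92 + 3.90 = −102.18 dBm
SNR = P_sig − N = −61.7 − (−102.18) = 40.48 dB → 40.5 dB

40.5 dB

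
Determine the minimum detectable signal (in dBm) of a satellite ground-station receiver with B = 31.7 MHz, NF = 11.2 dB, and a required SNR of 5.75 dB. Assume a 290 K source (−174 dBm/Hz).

−82.0 dBm

Sensitivity = −174 + 10 log₁₀(B) + NF + SNR_min
= −174 + 75.01 + 11.2 + 5.75
= −82.04 dBm → −82.0 dBm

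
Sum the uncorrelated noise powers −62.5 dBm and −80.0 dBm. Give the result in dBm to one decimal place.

−62.4 dBm

Convert to linear, add, convert back:
P₁ = 5.62×10⁻¹⁰ W, P₂ = 1.00×10⁻¹¹ W
P_tot = 5.72×10⁻¹⁰ W → 10 log₁₀(P_tot / 10⁻³) = −62.4 dBm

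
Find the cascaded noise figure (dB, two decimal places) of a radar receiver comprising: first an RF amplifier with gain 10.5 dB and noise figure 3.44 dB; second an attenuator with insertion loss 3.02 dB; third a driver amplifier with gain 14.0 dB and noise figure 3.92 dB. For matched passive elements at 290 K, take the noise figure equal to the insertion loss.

Convert to linear (a loss of L dB is a gain of −L dB): F_i = 10^(NF_i/10), G_i = 10^(G_i,dB/10)
  Stage 1: F_1 = 10^(3.44/10) = 2.208, G_1 = 10^(10.5/10) = 11.22
  Stage 2: F_2 = 10^(3.02/10) = 2.004, G_2 = 10^(−3.02/10) = 0.4989
  Stage 3: F_3 = 10^(3.92/10) = 2.466, G_3 = 10^(14.0/10) = 25.12
Friis cascade:
  F = 2.208 + (2.004 − 1)/11.22 + (2.466 − 1)/5.598 = 2.559
NF = 10 log₁₀(2.559) = 4.08 dB

4.08 dB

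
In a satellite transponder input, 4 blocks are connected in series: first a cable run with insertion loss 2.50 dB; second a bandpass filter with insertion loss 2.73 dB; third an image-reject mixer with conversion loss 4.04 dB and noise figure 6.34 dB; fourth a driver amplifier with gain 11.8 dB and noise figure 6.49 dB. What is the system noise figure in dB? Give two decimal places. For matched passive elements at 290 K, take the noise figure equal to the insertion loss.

Convert to linear (a loss of L dB is a gain of −L dB): F_i = 10^(NF_i/10), G_i = 10^(G_i,dB/10)
  Stage 1: F_1 = 10^(2.50/10) = 1.778, G_1 = 10^(−2.50/10) = 0.5623
  Stage 2: F_2 = 10^(2.73/10) = 1.875, G_2 = 10^(−2.73/10) = 0.5333
  Stage 3: F_3 = 10^(6.34/10) = 4.305, G_3 = 10^(−4.04/10) = 0.3945
  Stage 4: F_4 = 10^(6.49/10) = 4.457, G_4 = 10^(11.8/10) = 15.14
Friis cascade:
  F = 1.778 + (1.875 − 1)/0.5623 + (4.305 − 1)/0.2999 + (4.457 − 1)/0.1183 = 43.57
NF = 10 log₁₀(43.57) = 16.39 dB

16.39 dB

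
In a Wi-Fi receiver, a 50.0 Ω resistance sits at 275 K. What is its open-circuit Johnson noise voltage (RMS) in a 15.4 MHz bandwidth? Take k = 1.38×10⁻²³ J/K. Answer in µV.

3.42 µV

V_n = √(4kTRB)
4kTRB = 4 × 1.38×10⁻²³ × 275 × 5.00×10¹ × 1.54×10⁷ = 1.17×10⁻¹¹ V²
V_n = √(1.17×10⁻¹¹) = 3.42×10⁻⁶ V = 3.42 µV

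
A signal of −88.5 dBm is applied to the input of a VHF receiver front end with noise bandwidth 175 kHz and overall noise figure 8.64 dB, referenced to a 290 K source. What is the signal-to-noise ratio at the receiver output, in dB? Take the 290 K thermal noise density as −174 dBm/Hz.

Noise floor: N = −174 + 10 log₁₀(B) + NF
10 log₁₀(1.75×10⁵) = 52.43 dB
N = −174 + 52.43 + 8.64 = −112.93 dBm
SNR = P_sig − N = −88.5 − (−112.93) = 24.43 dB → 24.4 dB

24.4 dB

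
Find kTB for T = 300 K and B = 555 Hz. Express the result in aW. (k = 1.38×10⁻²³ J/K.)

P_n = kTB = 1.38×10⁻²³ × 300 × 5.55×10² = 2.30×10⁻¹⁸ W = 2.30 aW

2.30 aW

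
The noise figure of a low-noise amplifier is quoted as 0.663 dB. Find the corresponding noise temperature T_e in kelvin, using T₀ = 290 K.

47.8 K

F = 10^(0.663/10) = 1.16493
T_e = (F − 1)·T₀ = (1.16493 − 1) × 290 = 47.8 K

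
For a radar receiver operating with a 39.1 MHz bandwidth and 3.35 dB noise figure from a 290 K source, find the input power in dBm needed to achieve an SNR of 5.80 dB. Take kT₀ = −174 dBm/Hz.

−88.9 dBm

Sensitivity = −174 + 10 log₁₀(B) + NF + SNR_min
= −174 + 75.92 + 3.35 + 5.80
= −88.93 dBm → −88.9 dBm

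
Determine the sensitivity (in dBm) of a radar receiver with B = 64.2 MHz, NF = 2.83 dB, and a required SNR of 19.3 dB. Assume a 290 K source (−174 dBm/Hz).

Sensitivity = −174 + 10 log₁₀(B) + NF + SNR_min
= −174 + 78.08 + 2.83 + 19.3
= −73.79 dBm → −73.8 dBm

−73.8 dBm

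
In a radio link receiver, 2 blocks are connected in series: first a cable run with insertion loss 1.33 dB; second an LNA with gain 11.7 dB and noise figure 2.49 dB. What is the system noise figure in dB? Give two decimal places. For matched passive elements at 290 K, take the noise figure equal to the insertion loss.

3.82 dB

Convert to linear (a loss of L dB is a gain of −L dB): F_i = 10^(NF_i/10), G_i = 10^(G_i,dB/10)
  Stage 1: F_1 = 10^(1.33/10) = 1.358, G_1 = 10^(−1.33/10) = 0.7362
  Stage 2: F_2 = 10^(2.49/10) = 1.774, G_2 = 10^(11.7/10) = 14.79
Friis cascade:
  F = 1.358 + (1.774 − 1)/0.7362 = 2.410
NF = 10 log₁₀(2.410) = 3.82 dB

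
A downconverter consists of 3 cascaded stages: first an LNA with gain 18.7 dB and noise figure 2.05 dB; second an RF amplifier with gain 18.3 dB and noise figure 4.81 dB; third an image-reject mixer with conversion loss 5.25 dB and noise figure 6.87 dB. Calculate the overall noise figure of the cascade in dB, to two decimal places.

2.13 dB

Convert to linear (a loss of L dB is a gain of −L dB): F_i = 10^(NF_i/10), G_i = 10^(G_i,dB/10)
  Stage 1: F_1 = 10^(2.05/10) = 1.603, G_1 = 10^(18.7/10) = 74.13
  Stage 2: F_2 = 10^(4.81/10) = 3.027, G_2 = 10^(18.3/10) = 67.61
  Stage 3: F_3 = 10^(6.87/10) = 4.864, G_3 = 10^(−5.25/10) = 0.2985
Friis cascade:
  F = 1.603 + (3.027 − 1)/74.13 + (4.864 − 1)/5012 = 1.631
NF = 10 log₁₀(1.631) = 2.13 dB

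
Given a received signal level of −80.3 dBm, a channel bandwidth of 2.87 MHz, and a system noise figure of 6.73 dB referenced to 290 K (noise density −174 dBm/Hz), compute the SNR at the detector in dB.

Noise floor: N = −174 + 10 log₁₀(B) + NF
10 log₁₀(2.87×10⁶) = 64.58 dB
N = −174 + 64.58 + 6.73 = −102.69 dBm
SNR = P_sig − N = −80.3 − (−102.69) = 22.39 dB → 22.4 dB

22.4 dB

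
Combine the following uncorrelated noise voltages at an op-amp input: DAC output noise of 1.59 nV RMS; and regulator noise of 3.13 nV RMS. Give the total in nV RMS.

Uncorrelated sources add in power (mean-square): V_tot = √(ΣV_i²)
V_tot = √[(1.59×10⁻⁹)² + (3.13×10⁻⁹)²] = 3.51×10⁻⁹ V = 3.51 nV

3.51 nV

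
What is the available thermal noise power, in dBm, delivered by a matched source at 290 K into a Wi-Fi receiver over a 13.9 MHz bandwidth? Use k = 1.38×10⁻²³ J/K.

−102.5 dBm

P_n = kTB = 1.38×10⁻²³ × 290 × 1.39×10⁷ = 5.56×10⁻¹⁴ W
In dBm: 10 log₁₀(5.56×10⁻¹⁴ / 10⁻³) = −102.5 dBm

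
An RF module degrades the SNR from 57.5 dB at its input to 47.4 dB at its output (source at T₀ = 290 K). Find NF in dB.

10.1 dB

NF (dB) = SNR_in(dB) − SNR_out(dB) when the source is at T₀
NF = 57.5 − 47.4 = 10.1 dB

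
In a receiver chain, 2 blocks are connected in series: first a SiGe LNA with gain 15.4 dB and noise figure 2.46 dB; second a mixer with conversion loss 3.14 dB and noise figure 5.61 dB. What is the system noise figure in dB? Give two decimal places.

2.64 dB

Convert to linear (a loss of L dB is a gain of −L dB): F_i = 10^(NF_i/10), G_i = 10^(G_i,dB/10)
  Stage 1: F_1 = 10^(2.46/10) = 1.762, G_1 = 10^(15.4/10) = 34.67
  Stage 2: F_2 = 10^(5.61/10) = 3.639, G_2 = 10^(−3.14/10) = 0.4853
Friis cascade:
  F = 1.762 + (3.639 − 1)/34.67 = 1.838
NF = 10 log₁₀(1.838) = 2.64 dB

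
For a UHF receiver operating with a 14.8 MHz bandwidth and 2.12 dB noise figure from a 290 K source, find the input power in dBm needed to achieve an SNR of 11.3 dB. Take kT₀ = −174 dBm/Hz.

−88.9 dBm

Sensitivity = −174 + 10 log₁₀(B) + NF + SNR_min
= −174 + 71.7 + 2.12 + 11.3
= −88.88 dBm → −88.9 dBm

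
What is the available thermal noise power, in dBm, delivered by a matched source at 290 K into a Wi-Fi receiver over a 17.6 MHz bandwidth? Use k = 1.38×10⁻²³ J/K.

P_n = kTB = 1.38×10⁻²³ × 290 × 1.76×10⁷ = 7.04×10⁻¹⁴ W
In dBm: 10 log₁₀(7.04×10⁻¹⁴ / 10⁻³) = −101.5 dBm

−101.5 dBm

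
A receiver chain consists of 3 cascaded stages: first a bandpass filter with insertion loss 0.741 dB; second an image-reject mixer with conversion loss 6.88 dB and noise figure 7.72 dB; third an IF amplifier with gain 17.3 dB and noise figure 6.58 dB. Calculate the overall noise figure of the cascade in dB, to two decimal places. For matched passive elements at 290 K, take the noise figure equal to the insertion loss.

14.40 dB

Convert to linear (a loss of L dB is a gain of −L dB): F_i = 10^(NF_i/10), G_i = 10^(G_i,dB/10)
  Stage 1: F_1 = 10^(0.741/10) = 1.186, G_1 = 10^(−0.741/10) = 0.8431
  Stage 2: F_2 = 10^(7.72/10) = 5.916, G_2 = 10^(−6.88/10) = 0.2051
  Stage 3: F_3 = 10^(6.58/10) = 4.550, G_3 = 10^(17.3/10) = 53.70
Friis cascade:
  F = 1.186 + (5.916 − 1)/0.8431 + (4.550 − 1)/0.1729 = 27.54
NF = 10 log₁₀(27.54) = 14.40 dB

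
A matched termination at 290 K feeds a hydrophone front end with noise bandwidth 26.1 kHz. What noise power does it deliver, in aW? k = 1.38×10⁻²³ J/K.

104 aW

P_n = kTB = 1.38×10⁻²³ × 290 × 2.61×10⁴ = 1.04×10⁻¹⁶ W = 104 aW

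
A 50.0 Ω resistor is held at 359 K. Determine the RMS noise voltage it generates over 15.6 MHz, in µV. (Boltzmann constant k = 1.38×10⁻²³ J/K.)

3.93 µV

V_n = √(4kTRB)
4kTRB = 4 × 1.38×10⁻²³ × 359 × 5.00×10¹ × 1.56×10⁷ = 1.55×10⁻¹¹ V²
V_n = √(1.55×10⁻¹¹) = 3.93×10⁻⁶ V = 3.93 µV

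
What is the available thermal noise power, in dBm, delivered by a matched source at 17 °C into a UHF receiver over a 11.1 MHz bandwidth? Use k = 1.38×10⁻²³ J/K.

T = 17 °C + 273.15 = 290.15 K
P_n = kTB = 1.38×10⁻²³ × 290.15 × 1.11×10⁷ = 4.44×10⁻¹⁴ W
In dBm: 10 log₁₀(4.44×10⁻¹⁴ / 10⁻³) = −103.5 dBm

−103.5 dBm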